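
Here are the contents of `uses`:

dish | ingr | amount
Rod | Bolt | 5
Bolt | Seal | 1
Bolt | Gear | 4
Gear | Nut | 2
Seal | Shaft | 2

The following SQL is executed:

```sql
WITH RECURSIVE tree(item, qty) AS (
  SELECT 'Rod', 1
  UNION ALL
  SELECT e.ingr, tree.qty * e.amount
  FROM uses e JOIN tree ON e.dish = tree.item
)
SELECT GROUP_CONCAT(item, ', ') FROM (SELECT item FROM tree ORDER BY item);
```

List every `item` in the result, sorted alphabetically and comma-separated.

Base: (Rod, qty=1).
Iteration 1: components of {Rod} -> Bolt = 1*5 = 5.
Iteration 2: components of {Bolt} -> Gear = 5*4 = 20, Seal = 5*1 = 5.
Iteration 3: components of {Gear,Seal} -> Nut = 20*2 = 40, Shaft = 5*2 = 10.
Iteration 4: no further components; recursion stops.

Bolt, Gear, Nut, Rod, Seal, Shaft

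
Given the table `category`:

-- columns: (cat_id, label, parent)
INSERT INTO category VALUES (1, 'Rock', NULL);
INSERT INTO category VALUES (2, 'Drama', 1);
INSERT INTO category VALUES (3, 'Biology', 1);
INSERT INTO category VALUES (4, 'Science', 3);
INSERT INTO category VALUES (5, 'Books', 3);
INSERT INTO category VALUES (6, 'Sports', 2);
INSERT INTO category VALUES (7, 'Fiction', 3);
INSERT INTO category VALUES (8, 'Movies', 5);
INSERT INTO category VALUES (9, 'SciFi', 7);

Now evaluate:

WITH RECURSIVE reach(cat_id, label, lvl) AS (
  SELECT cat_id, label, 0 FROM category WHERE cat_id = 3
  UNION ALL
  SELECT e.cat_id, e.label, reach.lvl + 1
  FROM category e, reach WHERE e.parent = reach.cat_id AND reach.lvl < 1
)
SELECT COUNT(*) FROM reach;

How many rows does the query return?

4

Base: cat_id=3 (Biology) at lvl 0.
Iteration 1: rows with parent in {3} -> Science (id 4, lvl 1), Books (id 5, lvl 1), Fiction (id 7, lvl 1).
Iteration 2: lvl < 1 fails for all current rows; recursion stops.
Total rows emitted: 4.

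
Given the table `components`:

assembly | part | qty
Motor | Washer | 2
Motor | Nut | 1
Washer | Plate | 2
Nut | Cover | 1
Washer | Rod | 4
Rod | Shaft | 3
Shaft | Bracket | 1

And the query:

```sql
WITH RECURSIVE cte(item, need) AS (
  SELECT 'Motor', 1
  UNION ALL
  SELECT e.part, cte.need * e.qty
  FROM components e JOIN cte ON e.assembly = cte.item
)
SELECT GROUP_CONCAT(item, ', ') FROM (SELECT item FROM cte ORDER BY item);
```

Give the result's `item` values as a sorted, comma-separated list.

Base: (Motor, need=1).
Iteration 1: components of {Motor} -> Nut = 1*1 = 1, Washer = 1*2 = 2.
Iteration 2: components of {Nut,Washer} -> Cover = 1*1 = 1, Plate = 2*2 = 4, Rod = 2*4 = 8.
Iteration 3: components of {Cover,Plate,Rod} -> Shaft = 8*3 = 24.
Iteration 4: components of {Shaft} -> Bracket = 24*1 = 24.
Iteration 5: no further components; recursion stops.

Bracket, Cover, Motor, Nut, Plate, Rod, Shaft, Washer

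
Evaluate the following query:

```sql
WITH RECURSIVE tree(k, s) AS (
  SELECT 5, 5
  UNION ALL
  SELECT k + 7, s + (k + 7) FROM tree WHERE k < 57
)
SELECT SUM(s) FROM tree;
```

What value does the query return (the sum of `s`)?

Base: k=5, s=5.
Iteration 1: 5 < 57 holds -> k = 5 + 7 = 12, s = 5 + 12 = 17.
Iteration 2: 12 < 57 holds -> k = 12 + 7 = 19, s = 17 + 19 = 36.
Iteration 3: 19 < 57 holds -> k = 19 + 7 = 26, s = 36 + 26 = 62.
Iteration 4: 26 < 57 holds -> k = 26 + 7 = 33, s = 62 + 33 = 95.
Iteration 5: 33 < 57 holds -> k = 33 + 7 = 40, s = 95 + 40 = 135.
Iteration 6: 40 < 57 holds -> k = 40 + 7 = 47, s = 135 + 47 = 182.
Iteration 7: 47 < 57 holds -> k = 47 + 7 = 54, s = 182 + 54 = 236.
Iteration 8: 54 < 57 holds -> k = 54 + 7 = 61, s = 236 + 61 = 297.
Iteration 9: 61 < 57 fails; recursion stops.
SUM(s) = 5 + 17 + 36 + 62 + 95 + 135 + 182 + 236 + 297 = 1065.

1065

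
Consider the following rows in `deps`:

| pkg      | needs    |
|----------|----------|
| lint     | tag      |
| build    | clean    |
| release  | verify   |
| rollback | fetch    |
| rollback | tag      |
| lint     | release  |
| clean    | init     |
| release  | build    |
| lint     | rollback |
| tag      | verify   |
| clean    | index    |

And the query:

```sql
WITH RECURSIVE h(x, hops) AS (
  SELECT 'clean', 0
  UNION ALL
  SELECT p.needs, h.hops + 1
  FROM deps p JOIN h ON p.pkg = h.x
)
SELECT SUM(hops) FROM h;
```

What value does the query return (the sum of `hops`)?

Base: (clean, hops=0).
Iteration 1: edges from {clean} -> (index, hops=1), (init, hops=1).
Iteration 2: no outgoing edges from {index,init}; recursion stops.
SUM(hops) = 0 + 1 + 1 = 2.

2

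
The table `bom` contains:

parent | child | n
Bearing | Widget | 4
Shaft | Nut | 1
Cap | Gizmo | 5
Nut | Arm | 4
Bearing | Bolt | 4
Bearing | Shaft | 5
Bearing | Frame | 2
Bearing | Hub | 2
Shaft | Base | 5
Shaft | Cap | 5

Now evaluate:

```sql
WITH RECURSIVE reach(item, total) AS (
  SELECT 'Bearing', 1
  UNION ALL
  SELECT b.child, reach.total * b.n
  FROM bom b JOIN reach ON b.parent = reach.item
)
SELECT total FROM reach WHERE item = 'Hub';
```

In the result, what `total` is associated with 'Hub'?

2

Base: (Bearing, total=1).
Iteration 1: components of {Bearing} -> Bolt = 1*4 = 4, Frame = 1*2 = 2, Hub = 1*2 = 2, Shaft = 1*5 = 5, Widget = 1*4 = 4.
Iteration 2: components of {Bolt,Frame,Hub,Shaft,Widget} -> Base = 5*5 = 25, Cap = 5*5 = 25, Nut = 5*1 = 5.
Iteration 3: components of {Base,Cap,Nut} -> Arm = 5*4 = 20, Gizmo = 25*5 = 125.
Iteration 4: no further components; recursion stops.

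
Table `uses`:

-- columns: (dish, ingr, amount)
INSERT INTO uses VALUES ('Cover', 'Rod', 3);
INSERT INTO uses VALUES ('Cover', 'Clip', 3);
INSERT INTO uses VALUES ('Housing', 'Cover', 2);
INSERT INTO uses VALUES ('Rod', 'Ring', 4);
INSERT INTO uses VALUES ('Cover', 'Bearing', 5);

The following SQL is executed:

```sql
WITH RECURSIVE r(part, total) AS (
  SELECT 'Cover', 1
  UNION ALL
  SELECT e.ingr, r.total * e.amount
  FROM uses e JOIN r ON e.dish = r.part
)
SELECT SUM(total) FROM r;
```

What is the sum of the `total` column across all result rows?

Base: (Cover, total=1).
Iteration 1: components of {Cover} -> Bearing = 1*5 = 5, Clip = 1*3 = 3, Rod = 1*3 = 3.
Iteration 2: components of {Bearing,Clip,Rod} -> Ring = 3*4 = 12.
Iteration 3: no further components; recursion stops.
SUM(total) = 1 + 3 + 5 + 3 + 12 = 24.

24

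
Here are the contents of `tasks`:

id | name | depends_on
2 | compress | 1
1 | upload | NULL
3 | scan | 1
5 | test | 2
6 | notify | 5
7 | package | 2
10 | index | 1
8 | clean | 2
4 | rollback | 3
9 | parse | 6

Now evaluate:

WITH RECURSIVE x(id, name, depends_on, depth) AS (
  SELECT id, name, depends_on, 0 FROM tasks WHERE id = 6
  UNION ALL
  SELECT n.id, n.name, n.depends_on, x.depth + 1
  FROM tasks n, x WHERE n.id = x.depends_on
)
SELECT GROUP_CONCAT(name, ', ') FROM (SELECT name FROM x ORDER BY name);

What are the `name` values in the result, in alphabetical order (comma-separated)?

Base: id=6 (notify), depends_on=5, depth 0.
Iteration 1: join on id=5 -> test (id 5, depends_on=2, depth 1).
Iteration 2: join on id=2 -> compress (id 2, depends_on=1, depth 2).
Iteration 3: join on id=1 -> upload (id 1, depends_on=NULL, depth 3).
Iteration 4: depends_on is NULL; no match; recursion stops.

compress, notify, test, upload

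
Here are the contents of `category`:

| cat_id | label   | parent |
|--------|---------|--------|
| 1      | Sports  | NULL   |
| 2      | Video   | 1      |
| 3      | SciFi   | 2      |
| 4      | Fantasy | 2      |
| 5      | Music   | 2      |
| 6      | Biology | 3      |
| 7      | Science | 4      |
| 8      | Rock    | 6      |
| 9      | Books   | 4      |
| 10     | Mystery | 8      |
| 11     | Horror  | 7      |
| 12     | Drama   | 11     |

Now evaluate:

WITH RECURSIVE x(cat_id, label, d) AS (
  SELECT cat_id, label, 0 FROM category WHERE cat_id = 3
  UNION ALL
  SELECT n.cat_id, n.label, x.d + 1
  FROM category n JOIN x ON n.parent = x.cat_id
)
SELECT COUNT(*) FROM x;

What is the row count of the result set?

4

Base: cat_id=3 (SciFi) at d 0.
Iteration 1: rows with parent in {3} -> Biology (id 6, d 1).
Iteration 2: rows with parent in {6} -> Rock (id 8, d 2).
Iteration 3: rows with parent in {8} -> Mystery (id 10, d 3).
Iteration 4: no rows with parent in {10}; recursion stops.
Total rows emitted: 4.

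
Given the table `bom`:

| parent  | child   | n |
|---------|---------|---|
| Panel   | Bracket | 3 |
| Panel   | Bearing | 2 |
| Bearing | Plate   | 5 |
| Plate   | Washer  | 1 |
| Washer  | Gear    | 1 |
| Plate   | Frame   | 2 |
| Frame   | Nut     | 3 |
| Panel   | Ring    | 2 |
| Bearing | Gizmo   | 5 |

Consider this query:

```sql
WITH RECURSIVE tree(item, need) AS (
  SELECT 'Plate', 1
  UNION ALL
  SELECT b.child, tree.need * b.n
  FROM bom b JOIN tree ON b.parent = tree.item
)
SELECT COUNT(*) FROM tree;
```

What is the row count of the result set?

Base: (Plate, need=1).
Iteration 1: components of {Plate} -> Frame = 1*2 = 2, Washer = 1*1 = 1.
Iteration 2: components of {Frame,Washer} -> Gear = 1*1 = 1, Nut = 2*3 = 6.
Iteration 3: no further components; recursion stops.
Total rows emitted: 5.

5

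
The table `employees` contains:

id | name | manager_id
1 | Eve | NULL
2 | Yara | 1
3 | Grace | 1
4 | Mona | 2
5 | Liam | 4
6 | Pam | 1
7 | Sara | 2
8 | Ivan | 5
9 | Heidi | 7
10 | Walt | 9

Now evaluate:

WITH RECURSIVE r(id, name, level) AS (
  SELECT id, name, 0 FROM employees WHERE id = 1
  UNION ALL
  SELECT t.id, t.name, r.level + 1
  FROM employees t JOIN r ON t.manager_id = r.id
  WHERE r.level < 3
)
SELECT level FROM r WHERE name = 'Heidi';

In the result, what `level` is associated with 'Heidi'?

Base: id=1 (Eve) at level 0.
Iteration 1: rows with manager_id in {1} -> Yara (id 2, level 1), Grace (id 3, level 1), Pam (id 6, level 1).
Iteration 2: rows with manager_id in {2,3,6} -> Mona (id 4, level 2), Sara (id 7, level 2).
Iteration 3: rows with manager_id in {4,7} -> Liam (id 5, level 3), Heidi (id 9, level 3).
Iteration 4: level < 3 fails for all current rows; recursion stops.

3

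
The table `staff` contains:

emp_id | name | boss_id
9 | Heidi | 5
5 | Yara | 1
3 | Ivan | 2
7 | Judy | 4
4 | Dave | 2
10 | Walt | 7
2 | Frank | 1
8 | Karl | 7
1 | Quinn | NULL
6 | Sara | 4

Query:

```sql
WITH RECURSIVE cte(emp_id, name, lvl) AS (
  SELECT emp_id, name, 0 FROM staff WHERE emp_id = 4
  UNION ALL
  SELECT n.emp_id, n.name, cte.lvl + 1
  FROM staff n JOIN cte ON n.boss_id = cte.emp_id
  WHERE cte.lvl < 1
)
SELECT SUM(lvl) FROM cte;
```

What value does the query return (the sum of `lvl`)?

2

Base: emp_id=4 (Dave) at lvl 0.
Iteration 1: rows with boss_id in {4} -> Sara (id 6, lvl 1), Judy (id 7, lvl 1).
Iteration 2: lvl < 1 fails for all current rows; recursion stops.
SUM(lvl) = 0 + 1 + 1 = 2.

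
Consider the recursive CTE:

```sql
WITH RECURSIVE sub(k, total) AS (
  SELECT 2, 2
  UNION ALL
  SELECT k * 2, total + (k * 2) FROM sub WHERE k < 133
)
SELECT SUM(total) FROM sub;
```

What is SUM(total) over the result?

1004

Base: k=2, total=2.
Iteration 1: 2 < 133 holds -> k = 2 * 2 = 4, total = 2 + 4 = 6.
Iteration 2: 4 < 133 holds -> k = 4 * 2 = 8, total = 6 + 8 = 14.
Iteration 3: 8 < 133 holds -> k = 8 * 2 = 16, total = 14 + 16 = 30.
Iteration 4: 16 < 133 holds -> k = 16 * 2 = 32, total = 30 + 32 = 62.
Iteration 5: 32 < 133 holds -> k = 32 * 2 = 64, total = 62 + 64 = 126.
Iteration 6: 64 < 133 holds -> k = 64 * 2 = 128, total = 126 + 128 = 254.
Iteration 7: 128 < 133 holds -> k = 128 * 2 = 256, total = 254 + 256 = 510.
Iteration 8: 256 < 133 fails; recursion stops.
SUM(total) = 2 + 6 + 14 + 30 + 62 + 126 + 254 + 510 = 1004.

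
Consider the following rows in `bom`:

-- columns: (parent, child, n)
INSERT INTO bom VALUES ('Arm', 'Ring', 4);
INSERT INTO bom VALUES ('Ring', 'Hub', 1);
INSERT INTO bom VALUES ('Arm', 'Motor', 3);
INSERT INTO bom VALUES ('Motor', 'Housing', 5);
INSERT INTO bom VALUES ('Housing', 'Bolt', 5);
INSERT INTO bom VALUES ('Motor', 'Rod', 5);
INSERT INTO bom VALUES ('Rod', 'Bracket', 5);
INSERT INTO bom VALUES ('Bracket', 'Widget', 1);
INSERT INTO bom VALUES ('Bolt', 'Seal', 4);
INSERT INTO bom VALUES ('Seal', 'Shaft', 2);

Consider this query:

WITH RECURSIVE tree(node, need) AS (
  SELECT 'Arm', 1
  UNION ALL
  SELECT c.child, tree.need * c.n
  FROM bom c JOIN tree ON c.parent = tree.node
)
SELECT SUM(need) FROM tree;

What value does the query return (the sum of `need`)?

Base: (Arm, need=1).
Iteration 1: components of {Arm} -> Motor = 1*3 = 3, Ring = 1*4 = 4.
Iteration 2: components of {Motor,Ring} -> Housing = 3*5 = 15, Hub = 4*1 = 4, Rod = 3*5 = 15.
Iteration 3: components of {Housing,Hub,Rod} -> Bolt = 15*5 = 75, Bracket = 15*5 = 75.
Iteration 4: components of {Bolt,Bracket} -> Seal = 75*4 = 300, Widget = 75*1 = 75.
Iteration 5: components of {Seal,Widget} -> Shaft = 300*2 = 600.
Iteration 6: no further components; recursion stops.
SUM(need) = 1 + 4 + 3 + 4 + 15 + 15 + 75 + 75 + 300 + 75 + 600 = 1167.

1167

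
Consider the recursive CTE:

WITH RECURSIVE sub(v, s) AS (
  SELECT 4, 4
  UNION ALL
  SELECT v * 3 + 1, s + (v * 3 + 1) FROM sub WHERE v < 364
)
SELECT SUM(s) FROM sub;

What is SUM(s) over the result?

Base: v=4, s=4.
Iteration 1: 4 < 364 holds -> v = 4 * 3 + 1 = 13, s = 4 + 13 = 17.
Iteration 2: 13 < 364 holds -> v = 13 * 3 + 1 = 40, s = 17 + 40 = 57.
Iteration 3: 40 < 364 holds -> v = 40 * 3 + 1 = 121, s = 57 + 121 = 178.
Iteration 4: 121 < 364 holds -> v = 121 * 3 + 1 = 364, s = 178 + 364 = 542.
Iteration 5: 364 < 364 fails; recursion stops.
SUM(s) = 4 + 17 + 57 + 178 + 542 = 798.

798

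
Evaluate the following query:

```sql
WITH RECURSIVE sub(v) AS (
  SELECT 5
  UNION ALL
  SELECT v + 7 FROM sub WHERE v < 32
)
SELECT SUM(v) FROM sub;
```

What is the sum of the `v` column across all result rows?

Base: v=5.
Iteration 1: 5 < 32 holds -> v = 5 + 7 = 12.
Iteration 2: 12 < 32 holds -> v = 12 + 7 = 19.
Iteration 3: 19 < 32 holds -> v = 19 + 7 = 26.
Iteration 4: 26 < 32 holds -> v = 26 + 7 = 33.
Iteration 5: 33 < 32 fails; recursion stops.
SUM(v) = 5 + 12 + 19 + 26 + 33 = 95.

95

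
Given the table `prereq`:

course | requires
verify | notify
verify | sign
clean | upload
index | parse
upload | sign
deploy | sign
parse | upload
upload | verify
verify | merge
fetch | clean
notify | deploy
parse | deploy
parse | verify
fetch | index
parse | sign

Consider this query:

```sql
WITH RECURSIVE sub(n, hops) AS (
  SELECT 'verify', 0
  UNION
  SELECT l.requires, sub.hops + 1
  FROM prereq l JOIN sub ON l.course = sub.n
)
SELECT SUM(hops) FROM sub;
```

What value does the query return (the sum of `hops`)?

8

Base: (verify, hops=0).
Iteration 1: edges from {verify} -> (merge, hops=1), (notify, hops=1), (sign, hops=1).
Iteration 2: edges from {merge,notify,sign} -> (deploy, hops=2).
Iteration 3: edges from {deploy} -> (sign, hops=3).
Iteration 4: no outgoing edges from {sign}; recursion stops.
SUM(hops) = 0 + 1 + 1 + 1 + 2 + 3 = 8.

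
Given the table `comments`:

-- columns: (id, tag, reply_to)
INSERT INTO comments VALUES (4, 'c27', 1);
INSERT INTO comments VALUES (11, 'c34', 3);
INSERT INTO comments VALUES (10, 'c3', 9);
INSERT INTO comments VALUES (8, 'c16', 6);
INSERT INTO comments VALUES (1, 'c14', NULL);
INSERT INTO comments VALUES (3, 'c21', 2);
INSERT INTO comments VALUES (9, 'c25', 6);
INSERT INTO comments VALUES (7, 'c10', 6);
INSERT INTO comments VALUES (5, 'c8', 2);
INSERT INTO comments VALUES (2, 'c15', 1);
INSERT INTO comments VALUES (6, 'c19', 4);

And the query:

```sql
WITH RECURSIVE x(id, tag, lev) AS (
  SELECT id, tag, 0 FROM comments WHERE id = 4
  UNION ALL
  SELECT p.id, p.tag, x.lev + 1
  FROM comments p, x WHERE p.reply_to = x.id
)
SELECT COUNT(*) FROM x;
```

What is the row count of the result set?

Base: id=4 (c27) at lev 0.
Iteration 1: rows with reply_to in {4} -> c19 (id 6, lev 1).
Iteration 2: rows with reply_to in {6} -> c10 (id 7, lev 2), c16 (id 8, lev 2), c25 (id 9, lev 2).
Iteration 3: rows with reply_to in {7,8,9} -> c3 (id 10, lev 3).
Iteration 4: no rows with reply_to in {10}; recursion stops.
Total rows emitted: 6.

6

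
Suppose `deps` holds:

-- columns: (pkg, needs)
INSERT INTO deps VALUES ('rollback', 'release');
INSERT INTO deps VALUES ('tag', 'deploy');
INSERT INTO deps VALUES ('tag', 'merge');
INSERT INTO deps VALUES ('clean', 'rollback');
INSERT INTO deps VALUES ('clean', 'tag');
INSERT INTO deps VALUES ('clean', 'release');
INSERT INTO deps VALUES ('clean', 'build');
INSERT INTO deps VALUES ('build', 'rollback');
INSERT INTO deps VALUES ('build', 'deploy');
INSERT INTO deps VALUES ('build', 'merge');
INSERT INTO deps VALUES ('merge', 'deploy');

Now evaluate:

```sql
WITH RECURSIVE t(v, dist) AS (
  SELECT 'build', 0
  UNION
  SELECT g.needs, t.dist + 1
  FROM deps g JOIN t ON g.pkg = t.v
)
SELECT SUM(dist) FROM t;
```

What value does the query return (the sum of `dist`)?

Base: (build, dist=0).
Iteration 1: edges from {build} -> (deploy, dist=1), (merge, dist=1), (rollback, dist=1).
Iteration 2: edges from {deploy,merge,rollback} -> (deploy, dist=2), (release, dist=2).
Iteration 3: no outgoing edges from {deploy,release}; recursion stops.
SUM(dist) = 0 + 1 + 1 + 1 + 2 + 2 = 7.

7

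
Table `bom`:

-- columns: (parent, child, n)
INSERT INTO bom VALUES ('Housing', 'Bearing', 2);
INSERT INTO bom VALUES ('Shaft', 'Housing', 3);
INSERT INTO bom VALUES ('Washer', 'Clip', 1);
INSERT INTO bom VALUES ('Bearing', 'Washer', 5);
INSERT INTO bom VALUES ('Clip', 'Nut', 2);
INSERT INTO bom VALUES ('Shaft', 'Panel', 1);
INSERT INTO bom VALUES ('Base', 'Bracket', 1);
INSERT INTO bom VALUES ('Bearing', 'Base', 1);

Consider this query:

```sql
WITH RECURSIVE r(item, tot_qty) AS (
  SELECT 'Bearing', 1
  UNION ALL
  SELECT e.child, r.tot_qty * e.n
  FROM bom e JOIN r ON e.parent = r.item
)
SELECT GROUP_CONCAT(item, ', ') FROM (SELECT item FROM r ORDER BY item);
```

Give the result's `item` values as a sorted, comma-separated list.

Base, Bearing, Bracket, Clip, Nut, Washer

Base: (Bearing, tot_qty=1).
Iteration 1: components of {Bearing} -> Base = 1*1 = 1, Washer = 1*5 = 5.
Iteration 2: components of {Base,Washer} -> Bracket = 1*1 = 1, Clip = 5*1 = 5.
Iteration 3: components of {Bracket,Clip} -> Nut = 5*2 = 10.
Iteration 4: no further components; recursion stops.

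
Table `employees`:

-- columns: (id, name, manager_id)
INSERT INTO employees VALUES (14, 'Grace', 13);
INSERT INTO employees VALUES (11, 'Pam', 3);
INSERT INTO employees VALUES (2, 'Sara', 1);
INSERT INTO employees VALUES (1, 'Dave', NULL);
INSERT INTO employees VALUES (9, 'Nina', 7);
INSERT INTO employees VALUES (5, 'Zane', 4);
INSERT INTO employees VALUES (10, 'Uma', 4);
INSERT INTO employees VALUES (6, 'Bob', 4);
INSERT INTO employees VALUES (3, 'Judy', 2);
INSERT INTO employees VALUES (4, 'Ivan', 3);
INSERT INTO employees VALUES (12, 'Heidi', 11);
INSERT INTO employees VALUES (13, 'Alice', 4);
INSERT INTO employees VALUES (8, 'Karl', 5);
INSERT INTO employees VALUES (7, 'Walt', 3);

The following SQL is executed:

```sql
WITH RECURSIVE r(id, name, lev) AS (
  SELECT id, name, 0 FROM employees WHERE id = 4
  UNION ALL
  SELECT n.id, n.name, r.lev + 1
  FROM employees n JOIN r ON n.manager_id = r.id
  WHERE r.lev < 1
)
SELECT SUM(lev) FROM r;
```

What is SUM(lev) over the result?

Base: id=4 (Ivan) at lev 0.
Iteration 1: rows with manager_id in {4} -> Zane (id 5, lev 1), Bob (id 6, lev 1), Uma (id 10, lev 1), Alice (id 13, lev 1).
Iteration 2: lev < 1 fails for all current rows; recursion stops.
SUM(lev) = 0 + 1 + 1 + 1 + 1 = 4.

4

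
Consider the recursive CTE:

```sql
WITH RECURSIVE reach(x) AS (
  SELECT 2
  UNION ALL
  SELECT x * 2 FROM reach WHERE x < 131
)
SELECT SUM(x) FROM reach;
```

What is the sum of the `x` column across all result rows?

Base: x=2.
Iteration 1: 2 < 131 holds -> x = 2 * 2 = 4.
Iteration 2: 4 < 131 holds -> x = 4 * 2 = 8.
Iteration 3: 8 < 131 holds -> x = 8 * 2 = 16.
Iteration 4: 16 < 131 holds -> x = 16 * 2 = 32.
Iteration 5: 32 < 131 holds -> x = 32 * 2 = 64.
Iteration 6: 64 < 131 holds -> x = 64 * 2 = 128.
Iteration 7: 128 < 131 holds -> x = 128 * 2 = 256.
Iteration 8: 256 < 131 fails; recursion stops.
SUM(x) = 2 + 4 + 8 + 16 + 32 + 64 + 128 + 256 = 510.

510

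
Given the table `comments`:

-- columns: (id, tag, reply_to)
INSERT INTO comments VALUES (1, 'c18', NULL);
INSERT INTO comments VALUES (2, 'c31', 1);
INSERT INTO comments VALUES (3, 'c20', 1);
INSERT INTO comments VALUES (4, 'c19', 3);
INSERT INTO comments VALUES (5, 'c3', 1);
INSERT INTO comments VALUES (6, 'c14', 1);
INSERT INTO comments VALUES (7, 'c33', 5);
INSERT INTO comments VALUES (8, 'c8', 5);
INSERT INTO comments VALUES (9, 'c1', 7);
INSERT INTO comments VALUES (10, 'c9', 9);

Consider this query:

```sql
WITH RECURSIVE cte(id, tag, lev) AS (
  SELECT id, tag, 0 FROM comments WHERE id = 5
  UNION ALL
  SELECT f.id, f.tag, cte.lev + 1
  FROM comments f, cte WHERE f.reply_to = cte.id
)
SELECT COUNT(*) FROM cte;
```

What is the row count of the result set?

5

Base: id=5 (c3) at lev 0.
Iteration 1: rows with reply_to in {5} -> c33 (id 7, lev 1), c8 (id 8, lev 1).
Iteration 2: rows with reply_to in {7,8} -> c1 (id 9, lev 2).
Iteration 3: rows with reply_to in {9} -> c9 (id 10, lev 3).
Iteration 4: no rows with reply_to in {10}; recursion stops.
Total rows emitted: 5.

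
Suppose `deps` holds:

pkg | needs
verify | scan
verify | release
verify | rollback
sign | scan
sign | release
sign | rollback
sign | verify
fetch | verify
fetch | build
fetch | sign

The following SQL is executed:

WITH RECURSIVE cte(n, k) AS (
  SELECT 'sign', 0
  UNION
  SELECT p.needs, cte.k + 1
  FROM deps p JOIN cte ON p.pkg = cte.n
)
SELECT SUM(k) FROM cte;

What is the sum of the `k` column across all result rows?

Base: (sign, k=0).
Iteration 1: edges from {sign} -> (release, k=1), (rollback, k=1), (scan, k=1), (verify, k=1).
Iteration 2: edges from {release,rollback,scan,verify} -> (release, k=2), (rollback, k=2), (scan, k=2).
Iteration 3: no outgoing edges from {release,rollback,scan}; recursion stops.
SUM(k) = 0 + 1 + 1 + 1 + 1 + 2 + 2 + 2 = 10.

10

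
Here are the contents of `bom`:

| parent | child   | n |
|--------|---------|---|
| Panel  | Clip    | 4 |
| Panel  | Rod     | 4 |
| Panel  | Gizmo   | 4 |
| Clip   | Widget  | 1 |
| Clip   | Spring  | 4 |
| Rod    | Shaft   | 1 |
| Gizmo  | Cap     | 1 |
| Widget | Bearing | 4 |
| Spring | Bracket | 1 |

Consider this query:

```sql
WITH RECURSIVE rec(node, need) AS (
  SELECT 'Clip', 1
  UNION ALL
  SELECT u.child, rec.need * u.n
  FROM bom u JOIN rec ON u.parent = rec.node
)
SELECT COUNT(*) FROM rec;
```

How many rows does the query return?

5

Base: (Clip, need=1).
Iteration 1: components of {Clip} -> Spring = 1*4 = 4, Widget = 1*1 = 1.
Iteration 2: components of {Spring,Widget} -> Bearing = 1*4 = 4, Bracket = 4*1 = 4.
Iteration 3: no further components; recursion stops.
Total rows emitted: 5.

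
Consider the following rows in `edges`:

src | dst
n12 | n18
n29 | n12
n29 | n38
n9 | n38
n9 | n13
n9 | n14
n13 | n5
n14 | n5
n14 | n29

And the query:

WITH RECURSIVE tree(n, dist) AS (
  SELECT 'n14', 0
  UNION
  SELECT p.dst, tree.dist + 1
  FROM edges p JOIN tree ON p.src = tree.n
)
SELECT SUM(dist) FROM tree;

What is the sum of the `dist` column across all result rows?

9

Base: (n14, dist=0).
Iteration 1: edges from {n14} -> (n29, dist=1), (n5, dist=1).
Iteration 2: edges from {n29,n5} -> (n12, dist=2), (n38, dist=2).
Iteration 3: edges from {n12,n38} -> (n18, dist=3).
Iteration 4: no outgoing edges from {n18}; recursion stops.
SUM(dist) = 0 + 1 + 1 + 2 + 2 + 3 = 9.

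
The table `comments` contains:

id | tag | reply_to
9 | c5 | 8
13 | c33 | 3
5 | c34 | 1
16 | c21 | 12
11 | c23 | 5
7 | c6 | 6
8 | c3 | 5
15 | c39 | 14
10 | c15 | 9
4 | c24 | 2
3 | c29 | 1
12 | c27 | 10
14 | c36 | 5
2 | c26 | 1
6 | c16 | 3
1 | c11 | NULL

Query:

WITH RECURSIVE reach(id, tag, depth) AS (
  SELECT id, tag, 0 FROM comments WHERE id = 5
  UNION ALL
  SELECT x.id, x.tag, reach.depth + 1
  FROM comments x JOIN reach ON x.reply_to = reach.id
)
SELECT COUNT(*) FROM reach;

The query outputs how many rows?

Base: id=5 (c34) at depth 0.
Iteration 1: rows with reply_to in {5} -> c3 (id 8, depth 1), c23 (id 11, depth 1), c36 (id 14, depth 1).
Iteration 2: rows with reply_to in {8,11,14} -> c5 (id 9, depth 2), c39 (id 15, depth 2).
Iteration 3: rows with reply_to in {9,15} -> c15 (id 10, depth 3).
Iteration 4: rows with reply_to in {10} -> c27 (id 12, depth 4).
Iteration 5: rows with reply_to in {12} -> c21 (id 16, depth 5).
Iteration 6: no rows with reply_to in {16}; recursion stops.
Total rows emitted: 9.

9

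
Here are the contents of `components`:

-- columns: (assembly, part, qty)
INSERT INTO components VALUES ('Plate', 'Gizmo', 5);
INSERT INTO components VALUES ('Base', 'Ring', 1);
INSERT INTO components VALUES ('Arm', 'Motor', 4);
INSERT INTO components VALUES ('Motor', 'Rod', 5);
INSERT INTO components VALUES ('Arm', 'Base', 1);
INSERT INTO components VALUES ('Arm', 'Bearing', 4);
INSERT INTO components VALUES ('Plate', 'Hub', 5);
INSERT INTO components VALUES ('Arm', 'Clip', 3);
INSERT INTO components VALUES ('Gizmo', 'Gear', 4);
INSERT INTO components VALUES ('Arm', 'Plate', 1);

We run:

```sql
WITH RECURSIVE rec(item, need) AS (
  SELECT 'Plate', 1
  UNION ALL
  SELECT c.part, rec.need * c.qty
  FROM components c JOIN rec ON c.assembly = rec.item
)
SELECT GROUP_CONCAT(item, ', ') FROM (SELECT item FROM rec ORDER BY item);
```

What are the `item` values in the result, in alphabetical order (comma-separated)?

Base: (Plate, need=1).
Iteration 1: components of {Plate} -> Gizmo = 1*5 = 5, Hub = 1*5 = 5.
Iteration 2: components of {Gizmo,Hub} -> Gear = 5*4 = 20.
Iteration 3: no further components; recursion stops.

Gear, Gizmo, Hub, Plate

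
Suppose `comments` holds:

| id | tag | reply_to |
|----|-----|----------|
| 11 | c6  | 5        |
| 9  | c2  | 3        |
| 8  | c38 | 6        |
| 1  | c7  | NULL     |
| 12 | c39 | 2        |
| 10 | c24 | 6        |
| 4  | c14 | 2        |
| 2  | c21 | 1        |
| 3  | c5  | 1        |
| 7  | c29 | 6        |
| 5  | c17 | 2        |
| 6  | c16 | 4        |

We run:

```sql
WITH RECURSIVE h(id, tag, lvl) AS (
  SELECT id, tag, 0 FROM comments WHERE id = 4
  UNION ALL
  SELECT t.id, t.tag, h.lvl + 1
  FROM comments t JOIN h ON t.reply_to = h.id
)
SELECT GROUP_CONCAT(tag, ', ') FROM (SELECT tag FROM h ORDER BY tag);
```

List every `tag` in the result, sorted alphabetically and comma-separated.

c14, c16, c24, c29, c38

Base: id=4 (c14) at lvl 0.
Iteration 1: rows with reply_to in {4} -> c16 (id 6, lvl 1).
Iteration 2: rows with reply_to in {6} -> c29 (id 7, lvl 2), c38 (id 8, lvl 2), c24 (id 10, lvl 2).
Iteration 3: no rows with reply_to in {7,8,10}; recursion stops.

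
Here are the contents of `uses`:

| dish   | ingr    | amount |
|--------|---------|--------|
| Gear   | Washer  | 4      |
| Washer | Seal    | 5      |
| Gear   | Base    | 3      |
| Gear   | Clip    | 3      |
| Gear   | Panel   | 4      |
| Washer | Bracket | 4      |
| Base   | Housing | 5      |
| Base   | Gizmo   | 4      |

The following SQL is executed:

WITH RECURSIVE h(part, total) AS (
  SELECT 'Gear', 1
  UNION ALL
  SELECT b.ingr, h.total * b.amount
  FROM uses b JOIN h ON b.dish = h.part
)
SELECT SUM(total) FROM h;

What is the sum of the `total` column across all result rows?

Base: (Gear, total=1).
Iteration 1: components of {Gear} -> Base = 1*3 = 3, Clip = 1*3 = 3, Panel = 1*4 = 4, Washer = 1*4 = 4.
Iteration 2: components of {Base,Clip,Panel,Washer} -> Bracket = 4*4 = 16, Gizmo = 3*4 = 12, Housing = 3*5 = 15, Seal = 4*5 = 20.
Iteration 3: no further components; recursion stops.
SUM(total) = 1 + 4 + 3 + 3 + 4 + 20 + 16 + 15 + 12 = 78.

78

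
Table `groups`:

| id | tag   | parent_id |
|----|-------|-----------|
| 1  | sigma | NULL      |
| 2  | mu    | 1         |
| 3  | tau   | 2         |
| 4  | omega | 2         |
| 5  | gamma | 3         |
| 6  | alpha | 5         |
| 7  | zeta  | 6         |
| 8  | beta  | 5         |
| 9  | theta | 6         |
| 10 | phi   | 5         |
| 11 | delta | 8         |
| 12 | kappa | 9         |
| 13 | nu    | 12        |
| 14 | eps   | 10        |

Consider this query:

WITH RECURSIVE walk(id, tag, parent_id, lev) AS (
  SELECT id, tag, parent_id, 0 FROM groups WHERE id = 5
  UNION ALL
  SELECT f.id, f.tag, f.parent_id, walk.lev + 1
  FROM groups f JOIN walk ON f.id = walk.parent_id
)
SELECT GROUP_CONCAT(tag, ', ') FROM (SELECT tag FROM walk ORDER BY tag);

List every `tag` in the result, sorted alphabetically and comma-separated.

gamma, mu, sigma, tau

Base: id=5 (gamma), parent_id=3, lev 0.
Iteration 1: join on id=3 -> tau (id 3, parent_id=2, lev 1).
Iteration 2: join on id=2 -> mu (id 2, parent_id=1, lev 2).
Iteration 3: join on id=1 -> sigma (id 1, parent_id=NULL, lev 3).
Iteration 4: parent_id is NULL; no match; recursion stops.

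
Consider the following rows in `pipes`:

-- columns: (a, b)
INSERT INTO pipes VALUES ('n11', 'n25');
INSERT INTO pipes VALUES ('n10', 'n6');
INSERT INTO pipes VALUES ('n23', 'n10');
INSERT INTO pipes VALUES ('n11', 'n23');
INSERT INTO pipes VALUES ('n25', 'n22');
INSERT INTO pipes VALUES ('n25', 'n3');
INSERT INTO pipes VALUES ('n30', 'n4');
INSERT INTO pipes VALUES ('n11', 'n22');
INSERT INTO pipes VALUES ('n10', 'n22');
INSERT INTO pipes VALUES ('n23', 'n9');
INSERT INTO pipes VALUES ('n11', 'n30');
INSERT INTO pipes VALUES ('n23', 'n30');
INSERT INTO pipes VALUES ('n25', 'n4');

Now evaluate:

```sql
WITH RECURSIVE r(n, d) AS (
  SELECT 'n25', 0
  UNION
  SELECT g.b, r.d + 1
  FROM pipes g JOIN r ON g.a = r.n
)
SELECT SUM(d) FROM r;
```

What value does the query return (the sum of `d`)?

3

Base: (n25, d=0).
Iteration 1: edges from {n25} -> (n22, d=1), (n3, d=1), (n4, d=1).
Iteration 2: no outgoing edges from {n22,n3,n4}; recursion stops.
SUM(d) = 0 + 1 + 1 + 1 = 3.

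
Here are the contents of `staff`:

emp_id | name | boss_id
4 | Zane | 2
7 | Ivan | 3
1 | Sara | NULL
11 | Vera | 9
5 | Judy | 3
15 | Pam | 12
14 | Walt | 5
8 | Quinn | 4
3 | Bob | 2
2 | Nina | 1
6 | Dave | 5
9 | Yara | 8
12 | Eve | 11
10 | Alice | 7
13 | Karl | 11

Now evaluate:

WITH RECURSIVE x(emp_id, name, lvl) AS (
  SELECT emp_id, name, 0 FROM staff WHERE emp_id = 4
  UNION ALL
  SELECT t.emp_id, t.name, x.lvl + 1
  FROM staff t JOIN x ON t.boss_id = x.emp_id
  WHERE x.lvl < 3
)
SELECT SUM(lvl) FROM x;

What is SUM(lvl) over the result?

6

Base: emp_id=4 (Zane) at lvl 0.
Iteration 1: rows with boss_id in {4} -> Quinn (id 8, lvl 1).
Iteration 2: rows with boss_id in {8} -> Yara (id 9, lvl 2).
Iteration 3: rows with boss_id in {9} -> Vera (id 11, lvl 3).
Iteration 4: lvl < 3 fails for all current rows; recursion stops.
SUM(lvl) = 0 + 1 + 2 + 3 = 6.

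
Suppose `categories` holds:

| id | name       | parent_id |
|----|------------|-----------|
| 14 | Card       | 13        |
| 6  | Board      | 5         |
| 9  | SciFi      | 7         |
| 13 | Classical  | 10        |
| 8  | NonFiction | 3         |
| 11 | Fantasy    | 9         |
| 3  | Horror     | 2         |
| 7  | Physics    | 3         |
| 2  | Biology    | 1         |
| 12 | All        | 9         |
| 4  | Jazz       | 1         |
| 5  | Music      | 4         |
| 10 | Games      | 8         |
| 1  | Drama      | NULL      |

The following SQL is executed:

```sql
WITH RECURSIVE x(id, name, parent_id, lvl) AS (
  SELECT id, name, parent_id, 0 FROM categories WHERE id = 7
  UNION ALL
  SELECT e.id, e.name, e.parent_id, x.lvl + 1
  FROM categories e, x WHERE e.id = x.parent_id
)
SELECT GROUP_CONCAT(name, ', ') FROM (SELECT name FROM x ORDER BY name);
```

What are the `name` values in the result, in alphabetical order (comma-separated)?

Base: id=7 (Physics), parent_id=3, lvl 0.
Iteration 1: join on id=3 -> Horror (id 3, parent_id=2, lvl 1).
Iteration 2: join on id=2 -> Biology (id 2, parent_id=1, lvl 2).
Iteration 3: join on id=1 -> Drama (id 1, parent_id=NULL, lvl 3).
Iteration 4: parent_id is NULL; no match; recursion stops.

Biology, Drama, Horror, Physics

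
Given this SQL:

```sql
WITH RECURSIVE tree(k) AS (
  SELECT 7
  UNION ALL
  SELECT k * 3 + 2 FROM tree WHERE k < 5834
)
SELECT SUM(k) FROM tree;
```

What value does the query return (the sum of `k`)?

Base: k=7.
Iteration 1: 7 < 5834 holds -> k = 7 * 3 + 2 = 23.
Iteration 2: 23 < 5834 holds -> k = 23 * 3 + 2 = 71.
Iteration 3: 71 < 5834 holds -> k = 71 * 3 + 2 = 215.
Iteration 4: 215 < 5834 holds -> k = 215 * 3 + 2 = 647.
Iteration 5: 647 < 5834 holds -> k = 647 * 3 + 2 = 1943.
Iteration 6: 1943 < 5834 holds -> k = 1943 * 3 + 2 = 5831.
Iteration 7: 5831 < 5834 holds -> k = 5831 * 3 + 2 = 17495.
Iteration 8: 17495 < 5834 fails; recursion stops.
SUM(k) = 7 + 23 + 71 + 215 + 647 + 1943 + 5831 + 17495 = 26232.

26232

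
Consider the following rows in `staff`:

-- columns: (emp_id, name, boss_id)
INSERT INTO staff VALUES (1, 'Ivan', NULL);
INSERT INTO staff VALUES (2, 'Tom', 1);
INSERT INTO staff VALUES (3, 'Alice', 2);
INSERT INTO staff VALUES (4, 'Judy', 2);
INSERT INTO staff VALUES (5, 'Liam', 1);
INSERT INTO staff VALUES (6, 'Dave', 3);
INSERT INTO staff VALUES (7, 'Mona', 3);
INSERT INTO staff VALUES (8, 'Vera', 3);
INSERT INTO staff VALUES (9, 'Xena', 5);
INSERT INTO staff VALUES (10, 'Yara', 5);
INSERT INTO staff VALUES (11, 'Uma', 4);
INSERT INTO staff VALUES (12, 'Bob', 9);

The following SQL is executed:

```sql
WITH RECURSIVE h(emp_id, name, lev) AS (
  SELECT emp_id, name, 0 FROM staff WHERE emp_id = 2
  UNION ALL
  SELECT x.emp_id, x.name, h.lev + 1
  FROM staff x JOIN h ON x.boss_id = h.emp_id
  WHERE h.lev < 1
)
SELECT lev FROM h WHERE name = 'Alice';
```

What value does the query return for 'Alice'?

1

Base: emp_id=2 (Tom) at lev 0.
Iteration 1: rows with boss_id in {2} -> Alice (id 3, lev 1), Judy (id 4, lev 1).
Iteration 2: lev < 1 fails for all current rows; recursion stops.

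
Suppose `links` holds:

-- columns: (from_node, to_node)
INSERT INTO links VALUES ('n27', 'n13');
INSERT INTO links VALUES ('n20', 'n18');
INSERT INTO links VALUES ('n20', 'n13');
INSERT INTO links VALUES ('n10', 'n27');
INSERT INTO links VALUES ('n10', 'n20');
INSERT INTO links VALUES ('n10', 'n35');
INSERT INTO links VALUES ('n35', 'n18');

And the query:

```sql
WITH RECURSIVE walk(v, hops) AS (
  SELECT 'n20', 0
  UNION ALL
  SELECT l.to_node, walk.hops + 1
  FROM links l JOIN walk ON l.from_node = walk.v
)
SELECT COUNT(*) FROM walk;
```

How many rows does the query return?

3

Base: (n20, hops=0).
Iteration 1: edges from {n20} -> (n13, hops=1), (n18, hops=1).
Iteration 2: no outgoing edges from {n13,n18}; recursion stops.
Total rows emitted: 3.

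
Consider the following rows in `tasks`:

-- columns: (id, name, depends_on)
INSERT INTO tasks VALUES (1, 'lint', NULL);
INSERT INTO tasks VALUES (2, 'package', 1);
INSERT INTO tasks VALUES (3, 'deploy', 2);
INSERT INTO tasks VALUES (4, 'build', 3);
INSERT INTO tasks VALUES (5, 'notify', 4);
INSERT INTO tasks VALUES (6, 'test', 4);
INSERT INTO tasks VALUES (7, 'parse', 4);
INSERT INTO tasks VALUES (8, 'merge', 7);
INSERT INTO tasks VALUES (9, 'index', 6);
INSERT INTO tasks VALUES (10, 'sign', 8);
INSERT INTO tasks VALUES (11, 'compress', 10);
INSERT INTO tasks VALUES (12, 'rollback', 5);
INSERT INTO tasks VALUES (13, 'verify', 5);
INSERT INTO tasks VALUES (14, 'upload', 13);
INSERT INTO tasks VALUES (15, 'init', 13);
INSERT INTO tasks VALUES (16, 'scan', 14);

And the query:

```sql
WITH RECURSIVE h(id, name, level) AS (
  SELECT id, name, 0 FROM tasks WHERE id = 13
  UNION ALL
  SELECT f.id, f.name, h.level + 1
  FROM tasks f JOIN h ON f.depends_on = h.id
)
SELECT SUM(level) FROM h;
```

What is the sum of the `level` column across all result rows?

Base: id=13 (verify) at level 0.
Iteration 1: rows with depends_on in {13} -> upload (id 14, level 1), init (id 15, level 1).
Iteration 2: rows with depends_on in {14,15} -> scan (id 16, level 2).
Iteration 3: no rows with depends_on in {16}; recursion stops.
SUM(level) = 0 + 1 + 1 + 2 = 4.

4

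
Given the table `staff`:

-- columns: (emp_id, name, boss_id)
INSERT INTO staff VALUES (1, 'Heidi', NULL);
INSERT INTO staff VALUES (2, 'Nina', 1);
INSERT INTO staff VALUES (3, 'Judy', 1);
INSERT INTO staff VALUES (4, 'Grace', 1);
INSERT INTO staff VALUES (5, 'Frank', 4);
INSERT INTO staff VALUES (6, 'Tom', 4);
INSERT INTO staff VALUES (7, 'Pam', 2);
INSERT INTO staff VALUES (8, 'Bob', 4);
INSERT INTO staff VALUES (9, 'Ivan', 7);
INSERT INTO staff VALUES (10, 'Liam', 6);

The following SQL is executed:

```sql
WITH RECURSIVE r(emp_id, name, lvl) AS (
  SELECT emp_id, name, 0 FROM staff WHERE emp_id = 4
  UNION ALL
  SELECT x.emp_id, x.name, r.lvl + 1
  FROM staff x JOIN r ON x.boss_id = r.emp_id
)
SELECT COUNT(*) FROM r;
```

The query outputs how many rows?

5

Base: emp_id=4 (Grace) at lvl 0.
Iteration 1: rows with boss_id in {4} -> Frank (id 5, lvl 1), Tom (id 6, lvl 1), Bob (id 8, lvl 1).
Iteration 2: rows with boss_id in {5,6,8} -> Liam (id 10, lvl 2).
Iteration 3: no rows with boss_id in {10}; recursion stops.
Total rows emitted: 5.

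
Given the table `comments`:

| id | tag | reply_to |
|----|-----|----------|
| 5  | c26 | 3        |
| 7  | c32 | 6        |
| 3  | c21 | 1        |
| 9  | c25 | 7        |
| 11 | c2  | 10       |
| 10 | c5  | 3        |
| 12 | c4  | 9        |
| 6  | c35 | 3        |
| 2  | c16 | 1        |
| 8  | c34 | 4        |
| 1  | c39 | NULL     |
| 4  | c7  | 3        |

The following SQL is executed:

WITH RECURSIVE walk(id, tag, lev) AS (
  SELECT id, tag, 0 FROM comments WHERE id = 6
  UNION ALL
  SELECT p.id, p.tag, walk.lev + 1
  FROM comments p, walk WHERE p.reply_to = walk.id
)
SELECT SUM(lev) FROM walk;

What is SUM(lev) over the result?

6

Base: id=6 (c35) at lev 0.
Iteration 1: rows with reply_to in {6} -> c32 (id 7, lev 1).
Iteration 2: rows with reply_to in {7} -> c25 (id 9, lev 2).
Iteration 3: rows with reply_to in {9} -> c4 (id 12, lev 3).
Iteration 4: no rows with reply_to in {12}; recursion stops.
SUM(lev) = 0 + 1 + 2 + 3 = 6.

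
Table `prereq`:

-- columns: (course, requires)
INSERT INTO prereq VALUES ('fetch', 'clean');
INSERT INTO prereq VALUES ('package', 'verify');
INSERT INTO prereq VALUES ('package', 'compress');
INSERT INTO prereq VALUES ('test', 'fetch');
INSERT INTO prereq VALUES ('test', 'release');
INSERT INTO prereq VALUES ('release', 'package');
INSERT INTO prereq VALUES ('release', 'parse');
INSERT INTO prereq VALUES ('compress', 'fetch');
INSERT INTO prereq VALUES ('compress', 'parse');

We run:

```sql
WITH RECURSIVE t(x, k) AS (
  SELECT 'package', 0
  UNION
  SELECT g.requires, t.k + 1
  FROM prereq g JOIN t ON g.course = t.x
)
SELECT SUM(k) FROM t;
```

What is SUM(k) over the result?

9

Base: (package, k=0).
Iteration 1: edges from {package} -> (compress, k=1), (verify, k=1).
Iteration 2: edges from {compress,verify} -> (fetch, k=2), (parse, k=2).
Iteration 3: edges from {fetch,parse} -> (clean, k=3).
Iteration 4: no outgoing edges from {clean}; recursion stops.
SUM(k) = 0 + 1 + 1 + 2 + 2 + 3 = 9.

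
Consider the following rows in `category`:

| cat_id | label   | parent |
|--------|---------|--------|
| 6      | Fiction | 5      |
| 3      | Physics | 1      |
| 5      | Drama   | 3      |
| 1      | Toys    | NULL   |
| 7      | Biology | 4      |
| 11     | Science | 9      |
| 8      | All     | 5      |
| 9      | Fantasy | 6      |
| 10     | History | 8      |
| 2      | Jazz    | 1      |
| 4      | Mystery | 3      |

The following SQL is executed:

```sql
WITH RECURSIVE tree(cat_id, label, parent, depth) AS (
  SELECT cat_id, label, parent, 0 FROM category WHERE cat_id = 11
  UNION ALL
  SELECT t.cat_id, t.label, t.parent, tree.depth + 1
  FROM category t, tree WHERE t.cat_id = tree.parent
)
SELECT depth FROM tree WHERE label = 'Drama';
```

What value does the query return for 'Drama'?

3

Base: cat_id=11 (Science), parent=9, depth 0.
Iteration 1: join on cat_id=9 -> Fantasy (id 9, parent=6, depth 1).
Iteration 2: join on cat_id=6 -> Fiction (id 6, parent=5, depth 2).
Iteration 3: join on cat_id=5 -> Drama (id 5, parent=3, depth 3).
Iteration 4: join on cat_id=3 -> Physics (id 3, parent=1, depth 4).
Iteration 5: join on cat_id=1 -> Toys (id 1, parent=NULL, depth 5).
Iteration 6: parent is NULL; no match; recursion stops.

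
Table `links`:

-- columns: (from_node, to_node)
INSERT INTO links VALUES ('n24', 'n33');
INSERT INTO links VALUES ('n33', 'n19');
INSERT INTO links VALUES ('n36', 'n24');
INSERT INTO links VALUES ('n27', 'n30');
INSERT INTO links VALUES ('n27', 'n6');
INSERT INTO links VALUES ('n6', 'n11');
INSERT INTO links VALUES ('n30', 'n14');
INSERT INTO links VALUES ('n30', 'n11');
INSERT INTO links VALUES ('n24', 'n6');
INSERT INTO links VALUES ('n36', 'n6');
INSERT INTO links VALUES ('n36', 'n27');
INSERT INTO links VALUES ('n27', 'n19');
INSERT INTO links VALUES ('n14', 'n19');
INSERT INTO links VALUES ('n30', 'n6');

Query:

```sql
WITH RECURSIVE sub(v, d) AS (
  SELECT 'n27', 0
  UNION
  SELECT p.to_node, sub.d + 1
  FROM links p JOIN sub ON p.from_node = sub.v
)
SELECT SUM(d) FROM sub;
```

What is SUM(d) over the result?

Base: (n27, d=0).
Iteration 1: edges from {n27} -> (n19, d=1), (n30, d=1), (n6, d=1).
Iteration 2: edges from {n19,n30,n6} -> (n11, d=2), (n14, d=2), (n6, d=2). [UNION drops 1 duplicate row(s)]
Iteration 3: edges from {n11,n14,n6} -> (n11, d=3), (n19, d=3).
Iteration 4: no outgoing edges from {n11,n19}; recursion stops.
SUM(d) = 0 + 1 + 1 + 1 + 2 + 2 + 2 + 3 + 3 = 15.

15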